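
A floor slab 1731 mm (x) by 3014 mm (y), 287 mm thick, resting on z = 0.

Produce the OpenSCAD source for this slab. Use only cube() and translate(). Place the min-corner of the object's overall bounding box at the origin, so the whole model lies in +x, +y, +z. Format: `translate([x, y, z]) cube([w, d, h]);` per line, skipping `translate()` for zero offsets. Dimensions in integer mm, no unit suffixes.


cube([1731, 3014, 287]);


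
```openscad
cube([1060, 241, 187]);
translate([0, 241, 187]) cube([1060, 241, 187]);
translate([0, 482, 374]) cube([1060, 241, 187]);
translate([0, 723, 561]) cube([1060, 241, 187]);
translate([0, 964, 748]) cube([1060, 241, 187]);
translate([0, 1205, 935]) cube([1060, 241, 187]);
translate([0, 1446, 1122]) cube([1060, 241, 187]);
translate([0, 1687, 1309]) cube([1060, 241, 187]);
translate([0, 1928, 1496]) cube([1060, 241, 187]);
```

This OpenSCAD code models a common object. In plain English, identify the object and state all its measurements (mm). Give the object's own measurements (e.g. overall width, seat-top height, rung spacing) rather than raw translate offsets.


A straight staircase of 9 solid steps. Each step is 1060 mm wide (x), 241 mm deep (y, the going) and 187 mm tall (the rise). The first step rests on the floor; each subsequent step sits one going further in +y and one rise higher in +z, directly behind and above the previous step with no overlap.


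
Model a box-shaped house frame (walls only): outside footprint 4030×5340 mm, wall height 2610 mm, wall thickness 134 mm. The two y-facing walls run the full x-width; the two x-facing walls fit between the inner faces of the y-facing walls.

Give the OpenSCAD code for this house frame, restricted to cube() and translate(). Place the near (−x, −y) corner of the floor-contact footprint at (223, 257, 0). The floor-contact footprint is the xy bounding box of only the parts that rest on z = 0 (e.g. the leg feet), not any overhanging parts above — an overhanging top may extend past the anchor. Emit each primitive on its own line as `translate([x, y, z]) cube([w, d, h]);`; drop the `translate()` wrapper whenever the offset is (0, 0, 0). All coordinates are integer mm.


translate([223, 257, 0]) cube([4030, 134, 2610]);
translate([223, 5463, 0]) cube([4030, 134, 2610]);
translate([223, 391, 0]) cube([134, 5072, 2610]);
translate([4119, 391, 0]) cube([134, 5072, 2610]);


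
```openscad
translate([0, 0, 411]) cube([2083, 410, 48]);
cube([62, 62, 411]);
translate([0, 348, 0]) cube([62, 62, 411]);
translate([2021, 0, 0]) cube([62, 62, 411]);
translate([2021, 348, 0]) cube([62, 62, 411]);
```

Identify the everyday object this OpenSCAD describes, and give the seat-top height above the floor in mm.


A bench. The seat-top height is 459 mm.

A long slab on four corner posts — a bench. The slab sits at z = 411 with thickness 48, so the top is 411 + 48 = 459 mm.


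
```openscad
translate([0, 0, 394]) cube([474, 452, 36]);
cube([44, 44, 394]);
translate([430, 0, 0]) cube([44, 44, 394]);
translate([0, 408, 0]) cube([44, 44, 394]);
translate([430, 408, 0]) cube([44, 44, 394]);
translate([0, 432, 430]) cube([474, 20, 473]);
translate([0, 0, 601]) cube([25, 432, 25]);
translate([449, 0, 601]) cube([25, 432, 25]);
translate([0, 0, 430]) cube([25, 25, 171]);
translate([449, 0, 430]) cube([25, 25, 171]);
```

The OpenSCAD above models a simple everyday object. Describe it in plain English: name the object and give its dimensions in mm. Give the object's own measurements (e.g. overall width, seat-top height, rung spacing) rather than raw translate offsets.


A chair. The seat is a 474×452×36 mm slab with its top at z = 430 mm, on four 44×44 mm corner legs (flush with the seat edges, standing on z = 0). A flat backrest 20 mm thick, 473 mm tall, spans the full seat width and rises from the seat top along its +y edge, rear face flush with the rear of the seat. Two armrests of 25×25 mm section run along each side from the seat's front edge to the front of the backrest, top faces 196 mm above the seat top and outer faces flush with the seat's x-edges; a 25×25 mm post under the front of each armrest stands on the seat at the front corner.


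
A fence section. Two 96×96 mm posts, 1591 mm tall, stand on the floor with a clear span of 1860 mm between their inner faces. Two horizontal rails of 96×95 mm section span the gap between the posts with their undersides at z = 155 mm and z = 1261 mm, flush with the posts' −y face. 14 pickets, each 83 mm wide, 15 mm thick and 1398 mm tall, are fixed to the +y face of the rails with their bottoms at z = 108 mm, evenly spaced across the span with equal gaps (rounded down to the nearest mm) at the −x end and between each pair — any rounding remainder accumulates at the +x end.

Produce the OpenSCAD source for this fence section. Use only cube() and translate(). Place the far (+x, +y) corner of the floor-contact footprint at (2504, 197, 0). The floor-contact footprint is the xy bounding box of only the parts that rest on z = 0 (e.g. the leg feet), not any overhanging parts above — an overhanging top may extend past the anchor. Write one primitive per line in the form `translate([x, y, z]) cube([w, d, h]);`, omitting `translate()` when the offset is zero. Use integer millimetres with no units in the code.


translate([452, 101, 0]) cube([96, 96, 1591]);
translate([2408, 101, 0]) cube([96, 96, 1591]);
translate([548, 101, 155]) cube([1860, 96, 95]);
translate([548, 101, 1261]) cube([1860, 96, 95]);
translate([594, 197, 108]) cube([83, 15, 1398]);
translate([723, 197, 108]) cube([83, 15, 1398]);
translate([852, 197, 108]) cube([83, 15, 1398]);
translate([981, 197, 108]) cube([83, 15, 1398]);
translate([1110, 197, 108]) cube([83, 15, 1398]);
translate([1239, 197, 108]) cube([83, 15, 1398]);
translate([1368, 197, 108]) cube([83, 15, 1398]);
translate([1497, 197, 108]) cube([83, 15, 1398]);
translate([1626, 197, 108]) cube([83, 15, 1398]);
translate([1755, 197, 108]) cube([83, 15, 1398]);
translate([1884, 197, 108]) cube([83, 15, 1398]);
translate([2013, 197, 108]) cube([83, 15, 1398]);
translate([2142, 197, 108]) cube([83, 15, 1398]);
translate([2271, 197, 108]) cube([83, 15, 1398]);


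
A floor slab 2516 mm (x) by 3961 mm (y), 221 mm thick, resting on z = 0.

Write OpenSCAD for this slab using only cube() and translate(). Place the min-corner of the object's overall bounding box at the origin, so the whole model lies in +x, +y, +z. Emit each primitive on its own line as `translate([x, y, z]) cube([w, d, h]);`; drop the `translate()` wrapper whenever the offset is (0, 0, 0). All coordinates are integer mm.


cube([2516, 3961, 221]);


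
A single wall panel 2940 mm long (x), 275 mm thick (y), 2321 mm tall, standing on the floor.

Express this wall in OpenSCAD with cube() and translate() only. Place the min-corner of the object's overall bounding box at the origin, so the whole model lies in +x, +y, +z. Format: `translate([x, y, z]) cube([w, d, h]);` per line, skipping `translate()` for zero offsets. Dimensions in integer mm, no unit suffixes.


cube([2940, 275, 2321]);


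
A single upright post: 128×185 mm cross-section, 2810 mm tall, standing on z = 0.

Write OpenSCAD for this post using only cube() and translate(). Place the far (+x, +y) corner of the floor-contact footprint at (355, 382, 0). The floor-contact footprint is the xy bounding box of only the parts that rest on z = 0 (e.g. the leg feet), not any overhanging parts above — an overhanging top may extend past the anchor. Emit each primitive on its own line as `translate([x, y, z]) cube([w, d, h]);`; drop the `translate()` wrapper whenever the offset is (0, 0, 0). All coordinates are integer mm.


translate([227, 197, 0]) cube([128, 185, 2810]);


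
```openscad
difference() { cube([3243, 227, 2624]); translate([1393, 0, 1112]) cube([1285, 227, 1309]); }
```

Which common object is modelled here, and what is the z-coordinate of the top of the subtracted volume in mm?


A wall with a window opening. The window head height is 2421 mm.

A wall with a rectangular opening subtracted — a window. Sill at z = 1112, opening 1309 mm tall, so the head is at 1112 + 1309 = 2421 mm.


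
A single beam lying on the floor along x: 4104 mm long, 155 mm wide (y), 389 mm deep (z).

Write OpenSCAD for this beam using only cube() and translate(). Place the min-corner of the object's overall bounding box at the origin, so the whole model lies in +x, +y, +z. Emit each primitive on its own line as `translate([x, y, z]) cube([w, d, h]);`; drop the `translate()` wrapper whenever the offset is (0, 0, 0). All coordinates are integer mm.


cube([4104, 155, 389]);


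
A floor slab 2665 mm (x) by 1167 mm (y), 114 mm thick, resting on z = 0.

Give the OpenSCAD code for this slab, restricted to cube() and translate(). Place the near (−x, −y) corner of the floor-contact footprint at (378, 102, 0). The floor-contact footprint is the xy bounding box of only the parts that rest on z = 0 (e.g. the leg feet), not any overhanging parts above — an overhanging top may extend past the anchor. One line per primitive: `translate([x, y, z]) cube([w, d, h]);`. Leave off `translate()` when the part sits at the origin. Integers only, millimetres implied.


translate([378, 102, 0]) cube([2665, 1167, 114]);


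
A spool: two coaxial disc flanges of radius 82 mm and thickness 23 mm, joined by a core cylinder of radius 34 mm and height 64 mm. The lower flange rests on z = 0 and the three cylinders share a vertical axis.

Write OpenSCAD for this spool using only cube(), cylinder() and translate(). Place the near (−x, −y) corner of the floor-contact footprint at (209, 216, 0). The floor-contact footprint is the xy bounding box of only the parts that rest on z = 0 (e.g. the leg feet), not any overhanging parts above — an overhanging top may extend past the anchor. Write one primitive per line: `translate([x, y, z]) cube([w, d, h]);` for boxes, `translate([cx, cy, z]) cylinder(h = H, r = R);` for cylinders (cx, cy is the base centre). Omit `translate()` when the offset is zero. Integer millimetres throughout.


translate([291, 298, 0]) cylinder(h = 23, r = 82);
translate([291, 298, 23]) cylinder(h = 64, r = 34);
translate([291, 298, 87]) cylinder(h = 23, r = 82);


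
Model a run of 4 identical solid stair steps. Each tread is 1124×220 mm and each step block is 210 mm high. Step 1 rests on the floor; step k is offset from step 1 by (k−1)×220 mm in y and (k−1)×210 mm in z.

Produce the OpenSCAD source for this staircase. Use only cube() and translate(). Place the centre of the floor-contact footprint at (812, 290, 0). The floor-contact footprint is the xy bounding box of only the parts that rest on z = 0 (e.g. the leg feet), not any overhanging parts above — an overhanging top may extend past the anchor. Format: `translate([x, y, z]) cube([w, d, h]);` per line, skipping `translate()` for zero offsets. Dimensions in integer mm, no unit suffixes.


translate([250, 180, 0]) cube([1124, 220, 210]);
translate([250, 400, 210]) cube([1124, 220, 210]);
translate([250, 620, 420]) cube([1124, 220, 210]);
translate([250, 840, 630]) cube([1124, 220, 210]);


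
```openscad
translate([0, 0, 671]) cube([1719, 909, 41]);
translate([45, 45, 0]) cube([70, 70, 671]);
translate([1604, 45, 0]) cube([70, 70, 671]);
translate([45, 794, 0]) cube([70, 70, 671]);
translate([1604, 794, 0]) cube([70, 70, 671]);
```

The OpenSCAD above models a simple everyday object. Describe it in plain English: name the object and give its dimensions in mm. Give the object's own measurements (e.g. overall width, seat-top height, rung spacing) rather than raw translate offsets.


A table: top 1719 mm (x) × 909 mm (y), 41 mm thick, upper face at z = 712 mm, on four 70×70 mm square legs, each inset 45 mm from the nearest pair of top edges from z = 0 to the bottom of the top.


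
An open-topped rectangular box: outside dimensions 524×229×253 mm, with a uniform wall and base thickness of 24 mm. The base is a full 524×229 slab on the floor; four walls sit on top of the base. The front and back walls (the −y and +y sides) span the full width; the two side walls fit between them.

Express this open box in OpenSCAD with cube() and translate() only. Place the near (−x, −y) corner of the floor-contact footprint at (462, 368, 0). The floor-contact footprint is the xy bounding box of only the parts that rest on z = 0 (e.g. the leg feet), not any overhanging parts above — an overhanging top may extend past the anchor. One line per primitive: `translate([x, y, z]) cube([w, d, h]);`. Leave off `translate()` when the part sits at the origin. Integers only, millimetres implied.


translate([462, 368, 0]) cube([524, 229, 24]);
translate([462, 368, 24]) cube([524, 24, 229]);
translate([462, 573, 24]) cube([524, 24, 229]);
translate([462, 392, 24]) cube([24, 181, 229]);
translate([962, 392, 24]) cube([24, 181, 229]);


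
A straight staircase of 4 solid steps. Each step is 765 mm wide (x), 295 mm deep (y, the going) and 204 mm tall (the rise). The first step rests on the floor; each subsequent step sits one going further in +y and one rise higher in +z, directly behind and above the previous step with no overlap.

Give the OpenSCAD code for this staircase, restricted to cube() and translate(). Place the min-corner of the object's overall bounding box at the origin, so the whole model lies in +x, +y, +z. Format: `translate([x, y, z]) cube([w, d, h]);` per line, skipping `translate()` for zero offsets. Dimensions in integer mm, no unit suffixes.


cube([765, 295, 204]);
translate([0, 295, 204]) cube([765, 295, 204]);
translate([0, 590, 408]) cube([765, 295, 204]);
translate([0, 885, 612]) cube([765, 295, 204]);


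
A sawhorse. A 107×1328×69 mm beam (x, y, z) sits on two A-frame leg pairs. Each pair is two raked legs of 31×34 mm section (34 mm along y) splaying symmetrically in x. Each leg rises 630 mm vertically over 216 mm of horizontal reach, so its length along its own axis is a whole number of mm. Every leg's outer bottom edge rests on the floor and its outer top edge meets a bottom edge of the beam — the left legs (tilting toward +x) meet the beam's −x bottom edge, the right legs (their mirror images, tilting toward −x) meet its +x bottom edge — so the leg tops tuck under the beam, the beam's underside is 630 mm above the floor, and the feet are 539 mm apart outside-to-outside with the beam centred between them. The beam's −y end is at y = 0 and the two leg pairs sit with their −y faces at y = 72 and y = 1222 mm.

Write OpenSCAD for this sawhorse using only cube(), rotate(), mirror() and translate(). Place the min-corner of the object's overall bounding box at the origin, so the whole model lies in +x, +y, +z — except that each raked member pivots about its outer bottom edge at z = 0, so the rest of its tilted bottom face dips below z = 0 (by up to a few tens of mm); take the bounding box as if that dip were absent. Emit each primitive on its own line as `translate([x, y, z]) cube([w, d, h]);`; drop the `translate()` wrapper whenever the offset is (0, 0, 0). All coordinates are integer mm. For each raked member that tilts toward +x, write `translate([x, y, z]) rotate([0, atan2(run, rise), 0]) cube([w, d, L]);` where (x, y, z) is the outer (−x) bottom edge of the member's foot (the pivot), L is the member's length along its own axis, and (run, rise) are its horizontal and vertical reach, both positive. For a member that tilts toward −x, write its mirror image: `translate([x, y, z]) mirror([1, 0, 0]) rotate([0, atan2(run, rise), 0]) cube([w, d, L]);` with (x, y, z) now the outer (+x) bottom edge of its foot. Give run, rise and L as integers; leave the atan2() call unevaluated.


// leg length = √(216² + 630²) = 666
// right-leg outer foot x = 2·216 + 107 = 539
// beam min-corner = (216, 0, 630)
translate([216, 0, 630]) cube([107, 1328, 69]);
translate([0, 72, 0]) rotate([0, atan2(216, 630), 0]) cube([31, 34, 666]);
translate([539, 72, 0]) mirror([1, 0, 0]) rotate([0, atan2(216, 630), 0]) cube([31, 34, 666]);
translate([0, 1222, 0]) rotate([0, atan2(216, 630), 0]) cube([31, 34, 666]);
translate([539, 1222, 0]) mirror([1, 0, 0]) rotate([0, atan2(216, 630), 0]) cube([31, 34, 666]);


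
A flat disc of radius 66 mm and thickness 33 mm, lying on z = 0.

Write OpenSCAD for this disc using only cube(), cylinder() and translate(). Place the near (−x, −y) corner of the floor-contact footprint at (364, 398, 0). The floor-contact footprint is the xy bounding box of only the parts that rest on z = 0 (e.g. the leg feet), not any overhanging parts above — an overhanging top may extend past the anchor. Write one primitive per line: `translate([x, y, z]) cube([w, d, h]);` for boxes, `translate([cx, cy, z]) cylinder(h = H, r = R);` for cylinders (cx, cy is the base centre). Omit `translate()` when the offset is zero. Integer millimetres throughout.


translate([430, 464, 0]) cylinder(h = 33, r = 66);


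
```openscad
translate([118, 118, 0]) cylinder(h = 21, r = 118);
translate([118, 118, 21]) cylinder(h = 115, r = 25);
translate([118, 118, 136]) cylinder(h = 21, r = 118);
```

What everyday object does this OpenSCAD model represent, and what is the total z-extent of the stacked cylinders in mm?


A spool. The overall height is 157 mm.

Three coaxial cylinders, large–small–large — a spool. Two 21 mm flanges and a 115 mm core give 21 + 115 + 21 = 157 mm.


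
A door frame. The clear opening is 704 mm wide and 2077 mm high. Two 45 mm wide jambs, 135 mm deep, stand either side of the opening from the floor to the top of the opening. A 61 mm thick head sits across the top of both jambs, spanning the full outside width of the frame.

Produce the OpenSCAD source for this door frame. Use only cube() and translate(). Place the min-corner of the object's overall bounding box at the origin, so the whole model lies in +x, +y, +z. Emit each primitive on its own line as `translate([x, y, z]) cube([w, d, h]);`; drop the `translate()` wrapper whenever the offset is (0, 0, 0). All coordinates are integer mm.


cube([45, 135, 2077]);
translate([749, 0, 0]) cube([45, 135, 2077]);
translate([0, 0, 2077]) cube([794, 135, 61]);


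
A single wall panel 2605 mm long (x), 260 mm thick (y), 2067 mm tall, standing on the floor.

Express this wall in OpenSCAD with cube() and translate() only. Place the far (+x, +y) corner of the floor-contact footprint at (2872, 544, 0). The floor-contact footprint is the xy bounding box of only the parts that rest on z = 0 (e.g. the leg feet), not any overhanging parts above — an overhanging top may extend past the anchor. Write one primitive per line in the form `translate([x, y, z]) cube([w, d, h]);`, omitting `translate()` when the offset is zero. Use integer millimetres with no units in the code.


translate([267, 284, 0]) cube([2605, 260, 2067]);


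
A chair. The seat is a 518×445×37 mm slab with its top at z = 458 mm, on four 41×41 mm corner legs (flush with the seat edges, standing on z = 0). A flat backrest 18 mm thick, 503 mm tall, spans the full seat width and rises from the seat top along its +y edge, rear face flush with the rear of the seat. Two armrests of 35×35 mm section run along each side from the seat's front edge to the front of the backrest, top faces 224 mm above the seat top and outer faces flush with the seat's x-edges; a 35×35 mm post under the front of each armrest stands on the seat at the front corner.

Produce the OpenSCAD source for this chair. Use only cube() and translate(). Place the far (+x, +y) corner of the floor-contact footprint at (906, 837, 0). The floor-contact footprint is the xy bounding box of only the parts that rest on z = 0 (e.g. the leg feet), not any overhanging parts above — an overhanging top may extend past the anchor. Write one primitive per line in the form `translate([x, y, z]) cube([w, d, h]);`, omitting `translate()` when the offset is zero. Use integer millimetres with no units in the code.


translate([388, 392, 421]) cube([518, 445, 37]);
translate([388, 392, 0]) cube([41, 41, 421]);
translate([865, 392, 0]) cube([41, 41, 421]);
translate([388, 796, 0]) cube([41, 41, 421]);
translate([865, 796, 0]) cube([41, 41, 421]);
translate([388, 819, 458]) cube([518, 18, 503]);
translate([388, 392, 647]) cube([35, 427, 35]);
translate([871, 392, 647]) cube([35, 427, 35]);
translate([388, 392, 458]) cube([35, 35, 189]);
translate([871, 392, 458]) cube([35, 35, 189]);


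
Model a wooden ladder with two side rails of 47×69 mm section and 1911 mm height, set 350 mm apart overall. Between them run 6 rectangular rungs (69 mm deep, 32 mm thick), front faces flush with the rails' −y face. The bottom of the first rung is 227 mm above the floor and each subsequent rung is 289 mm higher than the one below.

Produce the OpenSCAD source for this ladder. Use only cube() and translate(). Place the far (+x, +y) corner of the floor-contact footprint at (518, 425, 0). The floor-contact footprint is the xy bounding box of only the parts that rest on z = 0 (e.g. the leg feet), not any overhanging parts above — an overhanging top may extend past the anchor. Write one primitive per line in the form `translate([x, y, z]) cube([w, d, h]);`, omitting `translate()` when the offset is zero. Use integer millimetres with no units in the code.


translate([168, 356, 0]) cube([47, 69, 1911]);
translate([471, 356, 0]) cube([47, 69, 1911]);
translate([215, 356, 227]) cube([256, 69, 32]);
translate([215, 356, 516]) cube([256, 69, 32]);
translate([215, 356, 805]) cube([256, 69, 32]);
translate([215, 356, 1094]) cube([256, 69, 32]);
translate([215, 356, 1383]) cube([256, 69, 32]);
translate([215, 356, 1672]) cube([256, 69, 32]);


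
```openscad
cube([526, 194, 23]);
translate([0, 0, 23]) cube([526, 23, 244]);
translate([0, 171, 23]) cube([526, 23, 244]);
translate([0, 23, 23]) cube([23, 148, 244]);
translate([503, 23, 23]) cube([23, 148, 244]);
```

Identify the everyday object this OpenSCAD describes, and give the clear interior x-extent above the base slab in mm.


An open box. The internal width is 480 mm.

A 526×194 base slab with four walls standing on it — an open box. The base is 526 mm wide and the walls are 23 mm thick, so the internal width is 526 − 2 × 23 = 480 mm.


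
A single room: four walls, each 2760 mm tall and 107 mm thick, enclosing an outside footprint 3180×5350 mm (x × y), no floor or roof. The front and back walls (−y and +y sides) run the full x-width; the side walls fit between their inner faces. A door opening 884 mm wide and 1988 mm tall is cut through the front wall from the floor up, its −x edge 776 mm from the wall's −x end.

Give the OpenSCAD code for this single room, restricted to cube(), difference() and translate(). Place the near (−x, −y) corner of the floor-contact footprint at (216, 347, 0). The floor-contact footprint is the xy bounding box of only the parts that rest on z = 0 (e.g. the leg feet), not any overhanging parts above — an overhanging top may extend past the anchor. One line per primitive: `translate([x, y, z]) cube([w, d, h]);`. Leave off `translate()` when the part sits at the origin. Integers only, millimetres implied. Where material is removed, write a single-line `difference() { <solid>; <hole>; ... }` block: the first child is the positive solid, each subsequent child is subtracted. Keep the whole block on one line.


difference() { translate([216, 347, 0]) cube([3180, 107, 2760]); translate([992, 347, 0]) cube([884, 107, 1988]); }
translate([216, 5590, 0]) cube([3180, 107, 2760]);
translate([216, 454, 0]) cube([107, 5136, 2760]);
translate([3289, 454, 0]) cube([107, 5136, 2760]);


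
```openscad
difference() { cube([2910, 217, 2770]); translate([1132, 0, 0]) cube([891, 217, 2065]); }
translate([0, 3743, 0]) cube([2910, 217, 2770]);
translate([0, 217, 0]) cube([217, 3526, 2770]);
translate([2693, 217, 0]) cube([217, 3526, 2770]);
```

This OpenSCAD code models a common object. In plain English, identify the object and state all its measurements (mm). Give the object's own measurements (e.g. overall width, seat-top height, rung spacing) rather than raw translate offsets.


A single room: four walls, each 2770 mm tall and 217 mm thick, enclosing an outside footprint 2910×3960 mm (x × y), no floor or roof. The front and back walls (−y and +y sides) run the full x-width; the side walls fit between their inner faces. A door opening 891 mm wide and 2065 mm tall is cut through the front wall from the floor up, its −x edge 1132 mm from the wall's −x end.


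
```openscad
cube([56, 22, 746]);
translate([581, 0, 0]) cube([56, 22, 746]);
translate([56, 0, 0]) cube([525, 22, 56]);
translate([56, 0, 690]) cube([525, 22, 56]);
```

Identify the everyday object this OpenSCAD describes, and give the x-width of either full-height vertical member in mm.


A picture frame. The border width is 56 mm.

Four thin pieces enclosing a rectangular opening — a picture frame. The two full-height stiles are 746 mm tall; the top rail sits at z = 690 and is 56 mm tall, so the border above the opening is 746 − 690 = 56 mm, matching the stile x-width.


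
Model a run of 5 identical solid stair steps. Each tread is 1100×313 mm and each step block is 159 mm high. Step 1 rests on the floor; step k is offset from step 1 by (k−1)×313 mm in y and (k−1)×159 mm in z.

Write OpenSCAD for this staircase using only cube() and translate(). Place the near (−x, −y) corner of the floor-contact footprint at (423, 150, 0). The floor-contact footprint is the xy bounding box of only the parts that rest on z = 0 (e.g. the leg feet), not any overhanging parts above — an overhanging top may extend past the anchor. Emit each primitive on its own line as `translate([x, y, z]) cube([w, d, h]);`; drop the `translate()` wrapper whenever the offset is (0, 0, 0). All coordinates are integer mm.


translate([423, 150, 0]) cube([1100, 313, 159]);
translate([423, 463, 159]) cube([1100, 313, 159]);
translate([423, 776, 318]) cube([1100, 313, 159]);
translate([423, 1089, 477]) cube([1100, 313, 159]);
translate([423, 1402, 636]) cube([1100, 313, 159]);


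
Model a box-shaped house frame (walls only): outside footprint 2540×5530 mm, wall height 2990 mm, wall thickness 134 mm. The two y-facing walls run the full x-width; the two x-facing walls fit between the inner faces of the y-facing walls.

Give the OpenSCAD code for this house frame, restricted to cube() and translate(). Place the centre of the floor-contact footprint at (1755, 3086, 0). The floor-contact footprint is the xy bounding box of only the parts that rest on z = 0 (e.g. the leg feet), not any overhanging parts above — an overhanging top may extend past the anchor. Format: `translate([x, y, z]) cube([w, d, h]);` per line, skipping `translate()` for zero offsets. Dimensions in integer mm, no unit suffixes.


translate([485, 321, 0]) cube([2540, 134, 2990]);
translate([485, 5717, 0]) cube([2540, 134, 2990]);
translate([485, 455, 0]) cube([134, 5262, 2990]);
translate([2891, 455, 0]) cube([134, 5262, 2990]);


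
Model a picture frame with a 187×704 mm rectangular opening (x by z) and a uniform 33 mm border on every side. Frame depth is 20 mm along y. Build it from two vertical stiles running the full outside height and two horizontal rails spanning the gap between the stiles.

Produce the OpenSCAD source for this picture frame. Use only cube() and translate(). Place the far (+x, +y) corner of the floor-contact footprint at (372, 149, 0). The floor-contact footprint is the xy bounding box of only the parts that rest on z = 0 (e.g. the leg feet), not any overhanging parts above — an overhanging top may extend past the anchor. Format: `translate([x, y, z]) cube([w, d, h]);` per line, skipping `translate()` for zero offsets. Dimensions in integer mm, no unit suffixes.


translate([119, 129, 0]) cube([33, 20, 770]);
translate([339, 129, 0]) cube([33, 20, 770]);
translate([152, 129, 0]) cube([187, 20, 33]);
translate([152, 129, 737]) cube([187, 20, 33]);


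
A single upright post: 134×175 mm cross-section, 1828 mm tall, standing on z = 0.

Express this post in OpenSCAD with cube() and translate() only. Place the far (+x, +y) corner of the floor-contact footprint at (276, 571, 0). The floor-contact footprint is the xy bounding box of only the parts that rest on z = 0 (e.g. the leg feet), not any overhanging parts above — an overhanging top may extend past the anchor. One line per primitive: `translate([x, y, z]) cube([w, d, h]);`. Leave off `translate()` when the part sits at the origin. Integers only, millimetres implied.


translate([142, 396, 0]) cube([134, 175, 1828]);


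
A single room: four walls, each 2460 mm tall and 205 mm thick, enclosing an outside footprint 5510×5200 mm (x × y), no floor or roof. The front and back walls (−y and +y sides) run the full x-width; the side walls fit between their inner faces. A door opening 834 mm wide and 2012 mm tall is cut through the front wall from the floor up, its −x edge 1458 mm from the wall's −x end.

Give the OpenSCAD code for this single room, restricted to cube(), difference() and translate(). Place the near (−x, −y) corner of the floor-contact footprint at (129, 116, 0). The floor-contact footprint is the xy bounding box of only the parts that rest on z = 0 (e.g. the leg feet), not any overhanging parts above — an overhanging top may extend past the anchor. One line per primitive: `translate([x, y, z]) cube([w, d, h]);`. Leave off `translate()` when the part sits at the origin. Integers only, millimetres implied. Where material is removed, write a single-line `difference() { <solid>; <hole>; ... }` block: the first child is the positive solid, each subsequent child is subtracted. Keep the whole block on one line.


difference() { translate([129, 116, 0]) cube([5510, 205, 2460]); translate([1587, 116, 0]) cube([834, 205, 2012]); }
translate([129, 5111, 0]) cube([5510, 205, 2460]);
translate([129, 321, 0]) cube([205, 4790, 2460]);
translate([5434, 321, 0]) cube([205, 4790, 2460]);


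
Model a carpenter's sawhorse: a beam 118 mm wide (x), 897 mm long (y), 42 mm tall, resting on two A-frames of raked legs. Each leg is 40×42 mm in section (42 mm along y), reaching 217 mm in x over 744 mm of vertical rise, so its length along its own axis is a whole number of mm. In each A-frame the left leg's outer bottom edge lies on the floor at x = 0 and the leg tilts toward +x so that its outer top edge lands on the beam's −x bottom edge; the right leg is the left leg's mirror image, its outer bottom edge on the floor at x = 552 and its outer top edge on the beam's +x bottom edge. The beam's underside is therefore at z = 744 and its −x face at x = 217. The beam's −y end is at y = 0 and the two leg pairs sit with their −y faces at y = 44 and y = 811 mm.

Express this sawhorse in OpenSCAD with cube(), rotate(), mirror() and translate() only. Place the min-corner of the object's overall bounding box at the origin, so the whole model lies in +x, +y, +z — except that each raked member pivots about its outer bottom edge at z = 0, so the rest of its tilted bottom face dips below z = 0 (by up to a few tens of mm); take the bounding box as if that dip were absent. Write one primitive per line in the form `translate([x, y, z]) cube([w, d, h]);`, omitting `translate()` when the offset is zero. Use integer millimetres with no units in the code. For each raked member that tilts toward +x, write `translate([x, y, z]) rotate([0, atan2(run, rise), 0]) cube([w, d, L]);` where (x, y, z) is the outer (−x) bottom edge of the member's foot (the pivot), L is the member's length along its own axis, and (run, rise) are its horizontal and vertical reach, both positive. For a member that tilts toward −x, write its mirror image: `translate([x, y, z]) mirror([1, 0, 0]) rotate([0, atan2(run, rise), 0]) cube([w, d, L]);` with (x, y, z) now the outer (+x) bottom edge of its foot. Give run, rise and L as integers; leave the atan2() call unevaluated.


translate([217, 0, 744]) cube([118, 897, 42]);
translate([0, 44, 0]) rotate([0, atan2(217, 744), 0]) cube([40, 42, 775]);
translate([552, 44, 0]) mirror([1, 0, 0]) rotate([0, atan2(217, 744), 0]) cube([40, 42, 775]);
translate([0, 811, 0]) rotate([0, atan2(217, 744), 0]) cube([40, 42, 775]);
translate([552, 811, 0]) mirror([1, 0, 0]) rotate([0, atan2(217, 744), 0]) cube([40, 42, 775]);


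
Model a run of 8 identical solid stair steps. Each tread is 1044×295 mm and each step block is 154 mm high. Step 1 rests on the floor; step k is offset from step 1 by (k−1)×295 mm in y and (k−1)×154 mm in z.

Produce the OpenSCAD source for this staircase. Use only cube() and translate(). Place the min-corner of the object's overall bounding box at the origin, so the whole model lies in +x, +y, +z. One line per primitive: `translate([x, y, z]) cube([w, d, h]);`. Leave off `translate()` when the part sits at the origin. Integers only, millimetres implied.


cube([1044, 295, 154]);
translate([0, 295, 154]) cube([1044, 295, 154]);
translate([0, 590, 308]) cube([1044, 295, 154]);
translate([0, 885, 462]) cube([1044, 295, 154]);
translate([0, 1180, 616]) cube([1044, 295, 154]);
translate([0, 1475, 770]) cube([1044, 295, 154]);
translate([0, 1770, 924]) cube([1044, 295, 154]);
translate([0, 2065, 1078]) cube([1044, 295, 154]);


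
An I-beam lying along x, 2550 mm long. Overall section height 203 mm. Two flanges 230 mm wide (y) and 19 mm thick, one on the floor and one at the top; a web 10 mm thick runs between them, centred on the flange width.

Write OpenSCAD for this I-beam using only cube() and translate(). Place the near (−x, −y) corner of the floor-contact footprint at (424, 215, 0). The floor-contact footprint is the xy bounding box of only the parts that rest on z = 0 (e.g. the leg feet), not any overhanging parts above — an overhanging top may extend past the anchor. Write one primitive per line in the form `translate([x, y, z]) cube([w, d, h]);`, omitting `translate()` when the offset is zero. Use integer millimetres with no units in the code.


translate([424, 215, 0]) cube([2550, 230, 19]);
translate([424, 325, 19]) cube([2550, 10, 165]);
translate([424, 215, 184]) cube([2550, 230, 19]);


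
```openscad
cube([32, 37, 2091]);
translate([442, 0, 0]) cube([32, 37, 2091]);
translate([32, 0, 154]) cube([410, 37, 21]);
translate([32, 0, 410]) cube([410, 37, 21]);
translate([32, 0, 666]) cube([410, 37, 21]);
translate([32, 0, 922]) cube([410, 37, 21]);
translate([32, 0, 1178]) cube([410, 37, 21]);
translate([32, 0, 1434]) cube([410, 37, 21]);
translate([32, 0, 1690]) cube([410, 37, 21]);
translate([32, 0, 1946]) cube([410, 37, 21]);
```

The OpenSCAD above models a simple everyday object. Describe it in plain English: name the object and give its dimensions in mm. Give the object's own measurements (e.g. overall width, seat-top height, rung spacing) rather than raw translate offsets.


A straight ladder. Two 32×37 mm vertical rails, 2091 mm tall, stand 474 mm apart (outside-to-outside) with their front faces coplanar on the −y side. 8 rungs, each 37 mm deep and 21 mm tall, span between the inner faces of the rails, front faces flush with the rails. The lowest rung's underside is at z = 154 mm and rungs are spaced 256 mm apart (underside to underside).


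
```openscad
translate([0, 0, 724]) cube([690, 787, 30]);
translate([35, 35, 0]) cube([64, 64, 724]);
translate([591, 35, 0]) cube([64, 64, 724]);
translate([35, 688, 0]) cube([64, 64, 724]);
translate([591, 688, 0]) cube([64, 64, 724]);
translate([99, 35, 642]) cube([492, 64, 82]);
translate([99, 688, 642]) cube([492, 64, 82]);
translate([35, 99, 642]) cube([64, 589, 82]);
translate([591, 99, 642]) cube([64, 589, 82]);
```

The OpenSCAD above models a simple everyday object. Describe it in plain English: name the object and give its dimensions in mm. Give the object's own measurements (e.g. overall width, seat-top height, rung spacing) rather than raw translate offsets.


A table: top 690 mm (x) × 787 mm (y), 30 mm thick, upper face at z = 754 mm, on four 64×64 mm square legs, each inset 35 mm from the nearest pair of top edges from z = 0 to the bottom of the top. Four apron rails, 64 mm thick and 82 mm tall, run between adjacent legs with their top edges flush with the underside of the top and their outer faces flush with the legs' outer faces.


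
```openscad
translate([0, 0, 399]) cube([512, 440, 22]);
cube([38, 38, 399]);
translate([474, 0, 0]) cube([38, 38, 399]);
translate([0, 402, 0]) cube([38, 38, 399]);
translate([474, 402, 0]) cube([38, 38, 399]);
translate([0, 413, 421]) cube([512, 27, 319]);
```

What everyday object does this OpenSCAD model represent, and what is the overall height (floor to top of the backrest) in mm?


A chair. The overall height is 740 mm.

A slab on four corner posts with a tall panel at the back — a chair. The seat slab sits at z = 399 with thickness 22, and the 319 mm backrest starts at the seat top, so the overall height is 399 + 22 + 319 = 740 mm.


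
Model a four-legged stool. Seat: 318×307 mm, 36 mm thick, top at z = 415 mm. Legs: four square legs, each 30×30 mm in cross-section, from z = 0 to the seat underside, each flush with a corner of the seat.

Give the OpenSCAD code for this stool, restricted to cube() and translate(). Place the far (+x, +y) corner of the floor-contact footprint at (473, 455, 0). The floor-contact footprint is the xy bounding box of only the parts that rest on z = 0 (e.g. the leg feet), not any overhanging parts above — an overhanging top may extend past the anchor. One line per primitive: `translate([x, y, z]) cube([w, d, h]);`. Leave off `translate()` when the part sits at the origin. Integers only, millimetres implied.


translate([155, 148, 379]) cube([318, 307, 36]);
translate([155, 148, 0]) cube([30, 30, 379]);
translate([443, 148, 0]) cube([30, 30, 379]);
translate([155, 425, 0]) cube([30, 30, 379]);
translate([443, 425, 0]) cube([30, 30, 379]);


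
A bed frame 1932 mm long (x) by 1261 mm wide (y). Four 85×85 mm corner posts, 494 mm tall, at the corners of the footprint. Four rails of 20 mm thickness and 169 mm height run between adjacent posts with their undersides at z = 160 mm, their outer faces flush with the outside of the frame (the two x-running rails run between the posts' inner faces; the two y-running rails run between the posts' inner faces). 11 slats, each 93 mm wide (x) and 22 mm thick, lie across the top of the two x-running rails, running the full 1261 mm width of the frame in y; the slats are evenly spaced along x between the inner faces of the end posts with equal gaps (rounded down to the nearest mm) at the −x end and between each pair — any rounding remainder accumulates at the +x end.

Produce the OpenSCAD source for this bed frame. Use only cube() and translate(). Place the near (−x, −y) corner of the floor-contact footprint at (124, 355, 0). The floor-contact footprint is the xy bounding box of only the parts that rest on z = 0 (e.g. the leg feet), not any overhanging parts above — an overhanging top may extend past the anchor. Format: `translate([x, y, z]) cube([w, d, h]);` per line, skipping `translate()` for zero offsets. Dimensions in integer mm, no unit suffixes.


translate([124, 355, 0]) cube([85, 85, 494]);
translate([124, 1531, 0]) cube([85, 85, 494]);
translate([1971, 355, 0]) cube([85, 85, 494]);
translate([1971, 1531, 0]) cube([85, 85, 494]);
translate([209, 355, 160]) cube([1762, 20, 169]);
translate([209, 1596, 160]) cube([1762, 20, 169]);
translate([124, 440, 160]) cube([20, 1091, 169]);
translate([2036, 440, 160]) cube([20, 1091, 169]);
translate([270, 355, 329]) cube([93, 1261, 22]);
translate([424, 355, 329]) cube([93, 1261, 22]);
translate([578, 355, 329]) cube([93, 1261, 22]);
translate([732, 355, 329]) cube([93, 1261, 22]);
translate([886, 355, 329]) cube([93, 1261, 22]);
translate([1040, 355, 329]) cube([93, 1261, 22]);
translate([1194, 355, 329]) cube([93, 1261, 22]);
translate([1348, 355, 329]) cube([93, 1261, 22]);
translate([1502, 355, 329]) cube([93, 1261, 22]);
translate([1656, 355, 329]) cube([93, 1261, 22]);
translate([1810, 355, 329]) cube([93, 1261, 22]);


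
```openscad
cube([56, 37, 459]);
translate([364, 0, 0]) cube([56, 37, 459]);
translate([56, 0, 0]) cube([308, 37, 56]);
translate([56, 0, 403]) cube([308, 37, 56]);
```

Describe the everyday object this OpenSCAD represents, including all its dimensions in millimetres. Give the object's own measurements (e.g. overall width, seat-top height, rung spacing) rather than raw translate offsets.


A rectangular picture frame lying in the x–z plane (depth along y). The opening is 308 mm wide (x) by 347 mm tall (z), surrounded by a border 56 mm wide on all four sides. The frame is 37 mm deep and is made of two full-height vertical stiles with two horizontal rails fitted between them.
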